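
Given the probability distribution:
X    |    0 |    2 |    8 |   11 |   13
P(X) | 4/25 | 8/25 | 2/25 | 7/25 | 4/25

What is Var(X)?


E[X] = 161/25
E[X²] = 1683/25
Var(X) = E[X²] - (E[X])² = 1683/25 - 25921/625 = 16154/625

Var(X) = 16154/625 ≈ 25.8464


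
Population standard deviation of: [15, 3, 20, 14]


Mean = 52/4 = 13
  (15-13)²=4
  (3-13)²=100
  (20-13)²=49
  (14-13)²=1
Σ(x-μ)² = 154
σ² = 154/4 = 77/2

σ = √(77/2) ≈ 6.2048


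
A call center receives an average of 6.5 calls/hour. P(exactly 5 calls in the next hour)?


Poisson(λ=6.5): P(X=5) = e^(-λ)×λ^k/k!
= e^(-6.5) × 6.5^5 / 5!
≈ 0.001503439193 × 11602.90625 / 120 ≈ 0.145369

P(X=5) ≈ 0.145369 ≈ 14.54%


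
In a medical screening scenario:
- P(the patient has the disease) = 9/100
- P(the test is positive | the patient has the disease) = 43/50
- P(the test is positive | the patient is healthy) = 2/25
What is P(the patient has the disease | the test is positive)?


Using Bayes' theorem:
P(A|B) = P(B|A)·P(A) / P(B)

P(the test is positive) = 43/50 × 9/100 + 2/25 × 91/100
= 387/5000 + 91/1250 = 751/5000

P(the patient has the disease|the test is positive) = (387/5000) / (751/5000) = 387/751

P(the patient has the disease|the test is positive) = 387/751 ≈ 51.53%


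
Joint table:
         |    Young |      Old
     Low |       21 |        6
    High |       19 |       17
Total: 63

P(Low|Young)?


P(Low|Young) = 21/(21+19) = 21/40

P = 21/40 ≈ 52.50%


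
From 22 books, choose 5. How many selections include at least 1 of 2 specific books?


Complement: C(22,5) - C(20,5) = 26334 - 15504 = 10830

10830


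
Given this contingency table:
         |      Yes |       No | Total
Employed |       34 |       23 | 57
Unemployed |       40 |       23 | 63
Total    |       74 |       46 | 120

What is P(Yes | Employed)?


P(Yes | Employed) = 34/(34+23) = 34/57

P(Yes|Employed) = 34/57 ≈ 59.65%


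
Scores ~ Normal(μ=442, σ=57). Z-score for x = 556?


z = (x - μ)/σ = (556 - 442)/57 = 2.0

z = 2.0


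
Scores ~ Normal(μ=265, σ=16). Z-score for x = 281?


z = (x - μ)/σ = (281 - 265)/16 = 1.0

z = 1.0


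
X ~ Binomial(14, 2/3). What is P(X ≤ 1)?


P(X ≤ 1) = Σ P(X=i) for i=0..1
P(X=0) = 1/4782969
P(X=1) = 28/4782969
Sum = 29/4782969

P(X ≤ 1) = 29/4782969 ≈ 0.00%


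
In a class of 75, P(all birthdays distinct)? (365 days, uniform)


P(all different) = Π(365-i)/365 for i=0..74
= (365/365)×(364/365)×...×(291/365)
= 0.000280

P ≈ 0.0003 ≈ 0.03%


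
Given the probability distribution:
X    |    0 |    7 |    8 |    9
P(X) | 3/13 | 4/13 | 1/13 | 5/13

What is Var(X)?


E[X] = 81/13
E[X²] = 665/13
Var(X) = E[X²] - (E[X])² = 665/13 - 6561/169 = 2084/169

Var(X) = 2084/169 ≈ 12.3314


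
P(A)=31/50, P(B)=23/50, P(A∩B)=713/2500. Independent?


P(A)×P(B) = 713/2500
P(A∩B) = 713/2500
Equal ✓ → Independent

Yes, independent


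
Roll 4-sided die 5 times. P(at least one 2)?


P(no 2)^5 = (3/4)^5 = 243/1024
P(≥1) = 1 - 243/1024 = 781/1024

P = 781/1024 ≈ 76.27%


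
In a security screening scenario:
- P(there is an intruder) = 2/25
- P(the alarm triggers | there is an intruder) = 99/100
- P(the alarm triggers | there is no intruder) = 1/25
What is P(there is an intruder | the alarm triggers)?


Using Bayes' theorem:
P(A|B) = P(B|A)·P(A) / P(B)

P(the alarm triggers) = 99/100 × 2/25 + 1/25 × 23/25
= 99/1250 + 23/625 = 29/250

P(there is an intruder|the alarm triggers) = (99/1250) / (29/250) = 99/145

P(there is an intruder|the alarm triggers) = 99/145 ≈ 68.28%


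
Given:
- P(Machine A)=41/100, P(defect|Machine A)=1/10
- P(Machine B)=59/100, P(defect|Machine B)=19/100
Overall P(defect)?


P(B) = Σ P(B|Aᵢ)×P(Aᵢ)
  1/10×41/100 = 41/1000
  19/100×59/100 = 1121/10000
Sum = 1531/10000

P(defect) = 1531/10000 ≈ 15.31%


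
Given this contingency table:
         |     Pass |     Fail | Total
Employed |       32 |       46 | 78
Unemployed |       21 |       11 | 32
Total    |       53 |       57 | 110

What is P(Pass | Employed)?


P(Pass | Employed) = 32/(32+46) = 32/78 = 16/39

P(Pass|Employed) = 16/39 ≈ 41.03%


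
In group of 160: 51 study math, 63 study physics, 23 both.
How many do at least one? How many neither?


|A∪B| = 51+63-23 = 91
Neither = 160-91 = 69

At least one: 91; Neither: 69


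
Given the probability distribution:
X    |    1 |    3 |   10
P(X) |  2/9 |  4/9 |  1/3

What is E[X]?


E[X] = Σ x·P(X=x)
= (1)×(2/9) + (3)×(4/9) + (10)×(1/3)
= 44/9

E[X] = 44/9


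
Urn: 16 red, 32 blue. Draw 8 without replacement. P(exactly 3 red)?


Hypergeometric: C(16,3)×C(32,5)/C(48,8)
= 560×201376/377348994 = 56385280/188674497

P(X=3) = 56385280/188674497 ≈ 29.88%


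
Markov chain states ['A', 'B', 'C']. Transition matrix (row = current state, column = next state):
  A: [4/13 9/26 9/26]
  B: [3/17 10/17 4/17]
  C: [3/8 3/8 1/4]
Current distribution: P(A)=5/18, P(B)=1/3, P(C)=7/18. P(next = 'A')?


P(next=A) = Σᵢ P(now=i)×P(i→A)
= 5/18×4/13 + 1/3×3/17 + 7/18×3/8
= 10/117 + 1/17 + 7/48 = 9233/31824

P = 9233/31824 ≈ 0.2901


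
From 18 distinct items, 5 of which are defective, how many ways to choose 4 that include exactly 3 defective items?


Choose 3 of the 5 defective items and 1 of the other 13 items:
C(5,3)×C(13,1) = 10×13 = 130

130


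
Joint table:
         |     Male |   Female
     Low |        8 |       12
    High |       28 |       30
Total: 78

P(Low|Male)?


P(Low|Male) = 8/(8+28) = 8/36 = 2/9

P = 2/9 ≈ 22.22%


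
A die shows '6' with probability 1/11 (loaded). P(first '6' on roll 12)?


Geometric: P(X=12) = (1-p)^(k-1)×p = (10/11)^11×1/11 = 100000000000/3138428376721

P(X=12) = 100000000000/3138428376721 ≈ 3.19%


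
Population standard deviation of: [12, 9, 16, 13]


Mean = 50/4 = 25/2
  (12-25/2)²=1/4
  (9-25/2)²=49/4
  (16-25/2)²=49/4
  (13-25/2)²=1/4
Σ(x-μ)² = 25
σ² = 25/4

σ = √(25/4) ≈ 2.5000


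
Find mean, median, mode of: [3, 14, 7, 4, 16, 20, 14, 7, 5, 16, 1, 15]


Sorted: [1, 3, 4, 5, 7, 7, 14, 14, 15, 16, 16, 20]
Mean = 122/12 = 61/6
Median = 21/2
Freq: {3: 1, 14: 2, 7: 2, 4: 1, 16: 2, 20: 1, 5: 1, 1: 1, 15: 1}
Mode: [7, 14, 16]

Mean=61/6, Median=21/2, Mode=[7, 14, 16]


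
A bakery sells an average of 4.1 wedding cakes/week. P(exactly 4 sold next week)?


Poisson(λ=4.1): P(X=4) = e^(-λ)×λ^k/k!
= e^(-4.1) × 4.1^4 / 4!
≈ 0.0165726754 × 282.5761 / 24 ≈ 0.195127

P(X=4) ≈ 0.195127 ≈ 19.51%


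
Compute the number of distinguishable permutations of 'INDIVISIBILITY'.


Letters: 14, freq: {'I': 6, 'N': 1, 'D': 1, 'V': 1, 'S': 1, 'B': 1, 'L': 1, 'T': 1, 'Y': 1}
14!/(6!×1!×1!×1!×1!×1!×1!×1!×1!) = 87178291200/720 = 121080960

121080960


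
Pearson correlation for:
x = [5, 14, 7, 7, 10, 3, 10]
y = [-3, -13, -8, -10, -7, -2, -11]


n=7, Σx=56, Σy=-54, Σxy=-509, Σx²=528, Σy²=516
r = (7×(-509) - 56×(-54))/√((7×528 - 56²)(7×516 - (-54)²))
= -539/√(560×696) = -539/√389760 ≈ -539/624.3076 ≈ -0.8634

r ≈ -0.8634


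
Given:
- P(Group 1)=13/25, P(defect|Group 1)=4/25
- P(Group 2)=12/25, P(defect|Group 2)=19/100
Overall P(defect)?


P(B) = Σ P(B|Aᵢ)×P(Aᵢ)
  4/25×13/25 = 52/625
  19/100×12/25 = 57/625
Sum = 109/625

P(defect) = 109/625 ≈ 17.44%


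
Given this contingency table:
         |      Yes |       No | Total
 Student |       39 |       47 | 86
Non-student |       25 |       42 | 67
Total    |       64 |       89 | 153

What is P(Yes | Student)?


P(Yes | Student) = 39/(39+47) = 39/86

P(Yes|Student) = 39/86 ≈ 45.35%


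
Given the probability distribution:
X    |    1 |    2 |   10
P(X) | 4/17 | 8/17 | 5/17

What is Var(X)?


E[X] = 70/17
E[X²] = 536/17
Var(X) = E[X²] - (E[X])² = 536/17 - 4900/289 = 4212/289

Var(X) = 4212/289 ≈ 14.5744


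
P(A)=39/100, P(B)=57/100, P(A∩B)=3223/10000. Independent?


P(A)×P(B) = 2223/10000
P(A∩B) = 3223/10000
Not equal → NOT independent

No, not independent


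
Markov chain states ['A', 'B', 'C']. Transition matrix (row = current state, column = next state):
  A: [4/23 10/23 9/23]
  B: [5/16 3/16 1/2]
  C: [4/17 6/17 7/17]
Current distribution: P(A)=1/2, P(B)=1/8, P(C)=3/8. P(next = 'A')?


P(next=A) = Σᵢ P(now=i)×P(i→A)
= 1/2×4/23 + 1/8×5/16 + 3/8×4/17
= 2/23 + 5/128 + 3/34 = 10723/50048

P = 10723/50048 ≈ 0.2143


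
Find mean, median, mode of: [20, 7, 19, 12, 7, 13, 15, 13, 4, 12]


Sorted: [4, 7, 7, 12, 12, 13, 13, 15, 19, 20]
Mean = 122/10 = 61/5
Median = 25/2
Freq: {20: 1, 7: 2, 19: 1, 12: 2, 13: 2, 15: 1, 4: 1}
Mode: [7, 12, 13]

Mean=61/5, Median=25/2, Mode=[7, 12, 13]


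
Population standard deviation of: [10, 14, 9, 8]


Mean = 41/4
  (10-41/4)²=1/16
  (14-41/4)²=225/16
  (9-41/4)²=25/16
  (8-41/4)²=81/16
Σ(x-μ)² = 83/4
σ² = (83/4)/4 = 83/16

σ = √(83/16) ≈ 2.2776


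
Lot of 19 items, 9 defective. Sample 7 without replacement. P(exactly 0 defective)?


Hypergeometric: C(9,0)×C(10,7)/C(19,7)
= 1×120/50388 = 10/4199

P(X=0) = 10/4199 ≈ 0.24%


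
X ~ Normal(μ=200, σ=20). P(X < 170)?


z = (170-200)/20 = -1.5
P(Z < -1.5) = 0.0668

P(X < 170) ≈ 0.0668


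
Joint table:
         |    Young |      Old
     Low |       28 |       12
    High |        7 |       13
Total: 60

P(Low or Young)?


P(Low∨Young) = P(Low) + P(Young) - P(Low∧Young)
= (40 + 35 - 28)/60 = 47/60

P = 47/60 ≈ 78.33%


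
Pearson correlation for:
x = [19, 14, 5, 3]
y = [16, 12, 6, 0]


n=4, Σx=41, Σy=34, Σxy=502, Σx²=591, Σy²=436
r = (4×502 - 41×34)/√((4×591 - 41²)(4×436 - 34²))
= 614/√(683×588) = 614/√401604 ≈ 614/633.7223 ≈ 0.9689

r ≈ 0.9689


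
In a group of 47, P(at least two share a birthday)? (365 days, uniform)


P(all different) = Π(365-i)/365 for i=0..46
= 0.045226
P(match) = 1 - 0.045226 = 0.954774

P ≈ 0.9548 ≈ 95.48%


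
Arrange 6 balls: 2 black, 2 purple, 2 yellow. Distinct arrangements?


6!/(2!×2!×2!) = 90

90


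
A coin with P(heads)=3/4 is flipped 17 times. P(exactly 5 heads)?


Binomial: P(X=5) = C(17,5)×p^5×(1-p)^12
= 6188 × 243/1024 × 1/16777216 = 375921/4294967296

P(X=5) = 375921/4294967296 ≈ 0.01%


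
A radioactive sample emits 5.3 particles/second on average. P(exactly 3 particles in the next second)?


Poisson(λ=5.3): P(X=3) = e^(-λ)×λ^k/k!
= e^(-5.3) × 5.3^3 / 3!
≈ 0.004991593907 × 148.877 / 6 ≈ 0.123856

P(X=3) ≈ 0.123856 ≈ 12.39%


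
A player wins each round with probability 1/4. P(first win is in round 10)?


Geometric: P(X=10) = (1-p)^(k-1)×p = (3/4)^9×1/4 = 19683/1048576

P(X=10) = 19683/1048576 ≈ 1.88%


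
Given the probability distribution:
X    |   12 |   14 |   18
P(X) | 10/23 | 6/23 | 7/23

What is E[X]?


E[X] = Σ x·P(X=x)
= (12)×(10/23) + (14)×(6/23) + (18)×(7/23)
= 330/23

E[X] = 330/23


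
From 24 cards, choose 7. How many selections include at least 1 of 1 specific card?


Complement: C(24,7) - C(23,7) = 346104 - 245157 = 100947

100947


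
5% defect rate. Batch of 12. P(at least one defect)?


P(all good) = (19/20)^12 = 2213314919066161/4096000000000000
P(≥1 defect) = 1882685080933839/4096000000000000

P = 1882685080933839/4096000000000000 ≈ 45.96%


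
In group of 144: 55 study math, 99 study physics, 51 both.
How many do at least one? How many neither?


|A∪B| = 55+99-51 = 103
Neither = 144-103 = 41

At least one: 103; Neither: 41


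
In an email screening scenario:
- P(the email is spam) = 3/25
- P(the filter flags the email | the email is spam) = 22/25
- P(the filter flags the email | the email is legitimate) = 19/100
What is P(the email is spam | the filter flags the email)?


Using Bayes' theorem:
P(A|B) = P(B|A)·P(A) / P(B)

P(the filter flags the email) = 22/25 × 3/25 + 19/100 × 22/25
= 66/625 + 209/1250 = 341/1250

P(the email is spam|the filter flags the email) = (66/625) / (341/1250) = 12/31

P(the email is spam|the filter flags the email) = 12/31 ≈ 38.71%


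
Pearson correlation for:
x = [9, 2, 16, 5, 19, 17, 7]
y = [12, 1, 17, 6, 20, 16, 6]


n=7, Σx=75, Σy=78, Σxy=1106, Σx²=1065, Σy²=1162
r = (7×1106 - 75×78)/√((7×1065 - 75²)(7×1162 - 78²))
= 1892/√(1830×2050) = 1892/√3751500 ≈ 1892/1936.8789 ≈ 0.9768

r ≈ 0.9768


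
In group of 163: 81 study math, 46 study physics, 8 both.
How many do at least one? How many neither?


|A∪B| = 81+46-8 = 119
Neither = 163-119 = 44

At least one: 119; Neither: 44


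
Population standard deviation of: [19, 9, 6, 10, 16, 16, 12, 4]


Mean = 92/8 = 23/2
  (19-23/2)²=225/4
  (9-23/2)²=25/4
  (6-23/2)²=121/4
  (10-23/2)²=9/4
  (16-23/2)²=81/4
  (16-23/2)²=81/4
  (12-23/2)²=1/4
  (4-23/2)²=225/4
Σ(x-μ)² = 192
σ² = 192/8 = 24

σ = √(24) ≈ 4.8990


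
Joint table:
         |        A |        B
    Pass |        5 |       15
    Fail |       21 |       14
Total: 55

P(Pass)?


P(Pass) = (5+15)/55 = 20/55 = 4/11

P(Pass) = 4/11 ≈ 36.36%


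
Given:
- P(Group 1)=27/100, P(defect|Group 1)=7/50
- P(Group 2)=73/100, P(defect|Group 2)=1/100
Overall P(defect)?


P(B) = Σ P(B|Aᵢ)×P(Aᵢ)
  7/50×27/100 = 189/5000
  1/100×73/100 = 73/10000
Sum = 451/10000

P(defect) = 451/10000 ≈ 4.51%


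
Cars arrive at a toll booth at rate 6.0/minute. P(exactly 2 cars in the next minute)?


Poisson(λ=6.0): P(X=2) = e^(-λ)×λ^k/k!
= e^(-6.0) × 6.0^2 / 2!
≈ 0.002478752177 × 36 / 2 ≈ 0.044618

P(X=2) ≈ 0.044618 ≈ 4.46%


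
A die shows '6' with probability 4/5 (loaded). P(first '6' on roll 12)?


Geometric: P(X=12) = (1-p)^(k-1)×p = (1/5)^11×4/5 = 4/244140625

P(X=12) = 4/244140625 ≈ 0.00%


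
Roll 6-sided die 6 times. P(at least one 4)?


P(no 4)^6 = (5/6)^6 = 15625/46656
P(≥1) = 1 - 15625/46656 = 31031/46656

P = 31031/46656 ≈ 66.51%


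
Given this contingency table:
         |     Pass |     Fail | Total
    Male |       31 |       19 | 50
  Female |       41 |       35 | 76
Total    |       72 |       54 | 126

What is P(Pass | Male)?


P(Pass | Male) = 31/(31+19) = 31/50

P(Pass|Male) = 31/50 ≈ 62.00%


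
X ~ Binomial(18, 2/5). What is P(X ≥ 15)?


P(X ≥ 15) = Σ P(X=i) for i=15..18
P(X=15) = 721944576/3814697265625
P(X=16) = 90243072/3814697265625
P(X=17) = 7077888/3814697265625
P(X=18) = 262144/3814697265625
Sum = 163905536/762939453125

P(X ≥ 15) = 163905536/762939453125 ≈ 0.02%


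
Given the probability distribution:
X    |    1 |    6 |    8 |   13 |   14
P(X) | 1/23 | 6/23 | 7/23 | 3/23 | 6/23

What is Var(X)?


E[X] = 216/23
E[X²] = 2348/23
Var(X) = E[X²] - (E[X])² = 2348/23 - 46656/529 = 7348/529

Var(X) = 7348/529 ≈ 13.8904


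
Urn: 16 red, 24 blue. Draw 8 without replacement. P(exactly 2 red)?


Hypergeometric: C(16,2)×C(24,6)/C(40,8)
= 120×134596/76904685 = 5152/24531

P(X=2) = 5152/24531 ≈ 21.00%


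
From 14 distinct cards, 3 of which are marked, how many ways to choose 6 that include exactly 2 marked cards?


Choose 2 of the 3 marked cards and 4 of the other 11 cards:
C(3,2)×C(11,4) = 3×330 = 990

990


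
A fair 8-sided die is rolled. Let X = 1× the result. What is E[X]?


E[die] = (1+8)/2 = 9/2
E[X] = 1 × 9/2 = 9/2

E[X] = 9/2


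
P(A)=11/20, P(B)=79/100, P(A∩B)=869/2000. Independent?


P(A)×P(B) = 869/2000
P(A∩B) = 869/2000
Equal ✓ → Independent

Yes, independent


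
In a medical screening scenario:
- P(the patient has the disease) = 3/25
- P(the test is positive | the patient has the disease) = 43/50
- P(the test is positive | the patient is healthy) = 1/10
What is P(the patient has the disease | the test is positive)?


Using Bayes' theorem:
P(A|B) = P(B|A)·P(A) / P(B)

P(the test is positive) = 43/50 × 3/25 + 1/10 × 22/25
= 129/1250 + 11/125 = 239/1250

P(the patient has the disease|the test is positive) = (129/1250) / (239/1250) = 129/239

P(the patient has the disease|the test is positive) = 129/239 ≈ 53.97%


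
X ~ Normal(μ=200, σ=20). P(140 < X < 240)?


z₁=(140-200)/20=-3.0, z₂=(240-200)/20=2.0
P = Φ(2.0) - Φ(-3.0) = 0.977250 - 0.001350 = 0.975900 ≈ 0.9759

P(140 < X < 240) ≈ 0.9759


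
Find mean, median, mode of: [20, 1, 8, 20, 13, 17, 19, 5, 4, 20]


Sorted: [1, 4, 5, 8, 13, 17, 19, 20, 20, 20]
Mean = 127/10
Median = 15
Freq: {20: 3, 1: 1, 8: 1, 13: 1, 17: 1, 19: 1, 5: 1, 4: 1}
Mode: [20]

Mean=127/10, Median=15, Mode=20


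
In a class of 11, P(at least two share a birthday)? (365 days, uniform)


P(all different) = Π(365-i)/365 for i=0..10
= 0.858859
P(match) = 1 - 0.858859 = 0.141141

P ≈ 0.1411 ≈ 14.11%


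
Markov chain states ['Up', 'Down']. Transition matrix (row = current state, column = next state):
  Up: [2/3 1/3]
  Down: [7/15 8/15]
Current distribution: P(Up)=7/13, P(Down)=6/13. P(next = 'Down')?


P(next=Down) = Σᵢ P(now=i)×P(i→Down)
= 7/13×1/3 + 6/13×8/15
= 7/39 + 16/65 = 83/195

P = 83/195 ≈ 0.4256


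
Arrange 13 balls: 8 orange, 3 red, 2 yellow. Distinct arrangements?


13!/(8!×3!×2!) = 12870

12870


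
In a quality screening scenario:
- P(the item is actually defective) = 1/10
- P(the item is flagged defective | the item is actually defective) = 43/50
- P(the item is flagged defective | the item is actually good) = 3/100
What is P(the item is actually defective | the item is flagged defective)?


Using Bayes' theorem:
P(A|B) = P(B|A)·P(A) / P(B)

P(the item is flagged defective) = 43/50 × 1/10 + 3/100 × 9/10
= 43/500 + 27/1000 = 113/1000

P(the item is actually defective|the item is flagged defective) = (43/500) / (113/1000) = 86/113

P(the item is actually defective|the item is flagged defective) = 86/113 ≈ 76.11%


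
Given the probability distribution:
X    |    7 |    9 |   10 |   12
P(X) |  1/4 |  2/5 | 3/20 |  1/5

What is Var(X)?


E[X] = 37/4
E[X²] = 1769/20
Var(X) = E[X²] - (E[X])² = 1769/20 - 1369/16 = 231/80

Var(X) = 231/80 ≈ 2.8875


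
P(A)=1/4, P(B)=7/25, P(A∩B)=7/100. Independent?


P(A)×P(B) = 7/100
P(A∩B) = 7/100
Equal ✓ → Independent

Yes, independent


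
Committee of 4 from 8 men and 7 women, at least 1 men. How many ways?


Count by #men:
  1M,3W: C(8,1)×C(7,3)=280
  2M,2W: C(8,2)×C(7,2)=588
  3M,1W: C(8,3)×C(7,1)=392
  4M,0W: C(8,4)×C(7,0)=70
Total = 1330

1330


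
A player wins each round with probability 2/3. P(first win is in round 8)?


Geometric: P(X=8) = (1-p)^(k-1)×p = (1/3)^7×2/3 = 2/6561

P(X=8) = 2/6561 ≈ 0.03%


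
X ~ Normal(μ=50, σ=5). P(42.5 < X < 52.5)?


z₁=(42.5-50)/5=-1.5, z₂=(52.5-50)/5=0.5
P = Φ(0.5) - Φ(-1.5) = 0.691462 - 0.066807 = 0.624655 ≈ 0.6247

P(42.5 < X < 52.5) ≈ 0.6247


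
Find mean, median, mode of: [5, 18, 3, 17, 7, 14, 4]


Sorted: [3, 4, 5, 7, 14, 17, 18]
Mean = 68/7
Median = 7
Freq: {5: 1, 18: 1, 3: 1, 17: 1, 7: 1, 14: 1, 4: 1}
Mode: No mode

Mean=68/7, Median=7, Mode=No mode


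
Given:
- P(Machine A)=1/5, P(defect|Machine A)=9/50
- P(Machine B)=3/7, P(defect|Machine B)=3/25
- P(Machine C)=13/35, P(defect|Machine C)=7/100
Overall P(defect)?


P(B) = Σ P(B|Aᵢ)×P(Aᵢ)
  9/50×1/5 = 9/250
  3/25×3/7 = 9/175
  7/100×13/35 = 13/500
Sum = 397/3500

P(defect) = 397/3500 ≈ 11.34%


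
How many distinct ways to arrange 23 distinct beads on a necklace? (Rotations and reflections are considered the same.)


Free circular arrangements: rotations and reflections both identified.
(n-1)!/2 = 22!/2 = 1124000727777607680000/2 = 562000363888803840000

562000363888803840000


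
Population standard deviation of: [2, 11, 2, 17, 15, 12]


Mean = 59/6
  (2-59/6)²=2209/36
  (11-59/6)²=49/36
  (2-59/6)²=2209/36
  (17-59/6)²=1849/36
  (15-59/6)²=961/36
  (12-59/6)²=169/36
Σ(x-μ)² = 1241/6
σ² = (1241/6)/6 = 1241/36

σ = √(1241/36) ≈ 5.8713


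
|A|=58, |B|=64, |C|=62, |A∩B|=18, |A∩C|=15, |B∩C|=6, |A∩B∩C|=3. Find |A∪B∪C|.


|A∪B∪C| = 58+64+62-18-15-6+3 = 148

|A∪B∪C| = 148


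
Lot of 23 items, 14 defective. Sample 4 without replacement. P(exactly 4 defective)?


Hypergeometric: C(14,4)×C(9,0)/C(23,4)
= 1001×1/8855 = 13/115

P(X=4) = 13/115 ≈ 11.30%


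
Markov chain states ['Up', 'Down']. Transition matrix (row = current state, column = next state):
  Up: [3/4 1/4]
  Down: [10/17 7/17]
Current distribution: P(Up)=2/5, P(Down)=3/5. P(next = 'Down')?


P(next=Down) = Σᵢ P(now=i)×P(i→Down)
= 2/5×1/4 + 3/5×7/17
= 1/10 + 21/85 = 59/170

P = 59/170 ≈ 0.3471


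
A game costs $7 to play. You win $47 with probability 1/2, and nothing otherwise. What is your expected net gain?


E[gain] = (47-7)×1/2 + (-7)×1/2
= 20 - 7/2 = 33/2

Expected net gain = $33/2 ≈ $16.50


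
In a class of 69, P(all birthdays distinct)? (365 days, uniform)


P(all different) = Π(365-i)/365 for i=0..68
= (365/365)×(364/365)×...×(297/365)
= 0.001036

P ≈ 0.0010 ≈ 0.10%


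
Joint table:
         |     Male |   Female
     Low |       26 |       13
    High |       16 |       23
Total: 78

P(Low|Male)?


P(Low|Male) = 26/(26+16) = 26/42 = 13/21

P = 13/21 ≈ 61.90%


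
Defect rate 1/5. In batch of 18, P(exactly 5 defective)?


Binomial: P(X=5) = C(18,5)×p^5×(1-p)^13
= 8568 × 1/3125 × 67108864/1220703125 = 574988746752/3814697265625

P(X=5) = 574988746752/3814697265625 ≈ 15.07%


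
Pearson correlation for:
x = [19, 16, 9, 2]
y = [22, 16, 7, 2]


n=4, Σx=46, Σy=47, Σxy=741, Σx²=702, Σy²=793
r = (4×741 - 46×47)/√((4×702 - 46²)(4×793 - 47²))
= 802/√(692×963) = 802/√666396 ≈ 802/816.3308 ≈ 0.9824

r ≈ 0.9824


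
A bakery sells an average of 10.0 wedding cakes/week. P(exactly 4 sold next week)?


Poisson(λ=10.0): P(X=4) = e^(-λ)×λ^k/k!
= e^(-10.0) × 10.0^4 / 4!
≈ 4.539992976e-05 × 10000 / 24 ≈ 0.018917

P(X=4) ≈ 0.018917 ≈ 1.89%


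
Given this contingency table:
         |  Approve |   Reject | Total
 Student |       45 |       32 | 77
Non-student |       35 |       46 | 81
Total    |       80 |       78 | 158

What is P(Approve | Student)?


P(Approve | Student) = 45/(45+32) = 45/77

P(Approve|Student) = 45/77 ≈ 58.44%


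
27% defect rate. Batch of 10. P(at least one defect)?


P(all good) = (73/100)^10 = 4297625829703557649/100000000000000000000
P(≥1 defect) = 95702374170296442351/100000000000000000000

P = 95702374170296442351/100000000000000000000 ≈ 95.70%


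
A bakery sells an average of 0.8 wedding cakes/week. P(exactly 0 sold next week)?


Poisson(λ=0.8): P(X=0) = e^(-λ)×λ^k/k!
= e^(-0.8) × 0.8^0 / 0!
≈ 0.4493289641 × 1 / 1 ≈ 0.449329

P(X=0) ≈ 0.449329 ≈ 44.93%


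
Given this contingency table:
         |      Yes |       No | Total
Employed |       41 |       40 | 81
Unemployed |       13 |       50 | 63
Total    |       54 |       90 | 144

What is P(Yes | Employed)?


P(Yes | Employed) = 41/(41+40) = 41/81

P(Yes|Employed) = 41/81 ≈ 50.62%


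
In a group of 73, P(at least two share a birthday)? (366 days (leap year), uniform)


P(all different) = Π(366-i)/366 for i=0..72
= 0.000449
P(match) = 1 - 0.000449 = 0.999551

P ≈ 0.9996 ≈ 99.96%


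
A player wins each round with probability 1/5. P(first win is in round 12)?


Geometric: P(X=12) = (1-p)^(k-1)×p = (4/5)^11×1/5 = 4194304/244140625

P(X=12) = 4194304/244140625 ≈ 1.72%


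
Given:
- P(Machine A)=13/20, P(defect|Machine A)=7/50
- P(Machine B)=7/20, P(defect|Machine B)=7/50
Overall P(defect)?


P(B) = Σ P(B|Aᵢ)×P(Aᵢ)
  7/50×13/20 = 91/1000
  7/50×7/20 = 49/1000
Sum = 7/50

P(defect) = 7/50 ≈ 14.00%


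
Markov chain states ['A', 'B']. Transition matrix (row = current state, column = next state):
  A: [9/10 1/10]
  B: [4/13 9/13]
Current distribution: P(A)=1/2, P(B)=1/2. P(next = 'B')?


P(next=B) = Σᵢ P(now=i)×P(i→B)
= 1/2×1/10 + 1/2×9/13
= 1/20 + 9/26 = 103/260

P = 103/260 ≈ 0.3962


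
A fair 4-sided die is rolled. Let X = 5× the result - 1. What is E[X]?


E[die] = (1+4)/2 = 5/2
E[X] = 5×5/2 - 1 = 23/2

E[X] = 23/2


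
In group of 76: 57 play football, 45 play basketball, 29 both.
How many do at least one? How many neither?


|A∪B| = 57+45-29 = 73
Neither = 76-73 = 3

At least one: 73; Neither: 3


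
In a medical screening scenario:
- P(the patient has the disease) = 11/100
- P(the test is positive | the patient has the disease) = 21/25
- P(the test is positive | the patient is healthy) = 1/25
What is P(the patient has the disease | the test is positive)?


Using Bayes' theorem:
P(A|B) = P(B|A)·P(A) / P(B)

P(the test is positive) = 21/25 × 11/100 + 1/25 × 89/100
= 231/2500 + 89/2500 = 16/125

P(the patient has the disease|the test is positive) = (231/2500) / (16/125) = 231/320

P(the patient has the disease|the test is positive) = 231/320 ≈ 72.19%


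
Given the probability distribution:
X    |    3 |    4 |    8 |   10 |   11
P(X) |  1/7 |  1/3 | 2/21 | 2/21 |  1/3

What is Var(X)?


E[X] = 50/7
E[X²] = 438/7
Var(X) = E[X²] - (E[X])² = 438/7 - 2500/49 = 566/49

Var(X) = 566/49 ≈ 11.5510


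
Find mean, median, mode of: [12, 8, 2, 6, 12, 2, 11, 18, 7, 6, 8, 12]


Sorted: [2, 2, 6, 6, 7, 8, 8, 11, 12, 12, 12, 18]
Mean = 104/12 = 26/3
Median = 8
Freq: {12: 3, 8: 2, 2: 2, 6: 2, 11: 1, 18: 1, 7: 1}
Mode: [12]

Mean=26/3, Median=8, Mode=12


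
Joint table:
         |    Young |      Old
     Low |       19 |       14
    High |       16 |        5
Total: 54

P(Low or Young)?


P(Low∨Young) = P(Low) + P(Young) - P(Low∧Young)
= (33 + 35 - 19)/54 = 49/54

P = 49/54 ≈ 90.74%


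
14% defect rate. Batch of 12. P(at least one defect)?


P(all good) = (43/50)^12 = 39959630797262576401/244140625000000000000
P(≥1 defect) = 204180994202737423599/244140625000000000000

P = 204180994202737423599/244140625000000000000 ≈ 83.63%


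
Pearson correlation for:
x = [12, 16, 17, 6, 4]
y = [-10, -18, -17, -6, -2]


n=5, Σx=55, Σy=-53, Σxy=-741, Σx²=741, Σy²=753
r = (5×(-741) - 55×(-53))/√((5×741 - 55²)(5×753 - (-53)²))
= -790/√(680×956) = -790/√650080 ≈ -790/806.2754 ≈ -0.9798

r ≈ -0.9798


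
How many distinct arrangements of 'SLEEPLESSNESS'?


Letters: 13, freq: {'S': 5, 'L': 2, 'E': 4, 'P': 1, 'N': 1}
13!/(5!×2!×4!×1!×1!) = 6227020800/5760 = 1081080

1081080


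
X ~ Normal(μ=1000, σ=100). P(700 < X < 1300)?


z₁=(700-1000)/100=-3.0, z₂=(1300-1000)/100=3.0
P = Φ(3.0) - Φ(-3.0) = 0.998650 - 0.001350 = 0.997300 ≈ 0.9973

P(700 < X < 1300) ≈ 0.9973


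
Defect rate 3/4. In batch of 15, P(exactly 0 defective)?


Binomial: P(X=0) = C(15,0)×p^0×(1-p)^15
= 1 × 1 × 1/1073741824 = 1/1073741824

P(X=0) = 1/1073741824 ≈ 0.00%


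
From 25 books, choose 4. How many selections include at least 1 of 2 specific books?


Complement: C(25,4) - C(23,4) = 12650 - 8855 = 3795

3795


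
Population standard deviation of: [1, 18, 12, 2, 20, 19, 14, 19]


Mean = 105/8
  (1-105/8)²=9409/64
  (18-105/8)²=1521/64
  (12-105/8)²=81/64
  (2-105/8)²=7921/64
  (20-105/8)²=3025/64
  (19-105/8)²=2209/64
  (14-105/8)²=49/64
  (19-105/8)²=2209/64
Σ(x-μ)² = 3303/8
σ² = (3303/8)/8 = 3303/64

σ = √(3303/64) ≈ 7.1840


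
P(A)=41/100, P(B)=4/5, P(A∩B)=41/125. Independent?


P(A)×P(B) = 41/125
P(A∩B) = 41/125
Equal ✓ → Independent

Yes, independent


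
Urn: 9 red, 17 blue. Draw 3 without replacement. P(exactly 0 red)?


Hypergeometric: C(9,0)×C(17,3)/C(26,3)
= 1×680/2600 = 17/65

P(X=0) = 17/65 ≈ 26.15%


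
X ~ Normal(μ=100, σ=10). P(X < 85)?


z = (85-100)/10 = -1.5
P(Z < -1.5) = 0.0668

P(X < 85) ≈ 0.0668


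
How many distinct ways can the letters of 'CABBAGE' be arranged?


Letters: 7, freq: {'C': 1, 'A': 2, 'B': 2, 'G': 1, 'E': 1}
7!/(1!×2!×2!×1!×1!) = 5040/4 = 1260

1260


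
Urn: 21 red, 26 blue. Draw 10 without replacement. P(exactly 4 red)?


Hypergeometric: C(21,4)×C(26,6)/C(47,10)
= 5985×230230/5178066751 = 22050/82861

P(X=4) = 22050/82861 ≈ 26.61%


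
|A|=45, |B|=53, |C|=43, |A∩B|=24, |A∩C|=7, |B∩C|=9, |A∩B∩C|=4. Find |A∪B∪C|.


|A∪B∪C| = 45+53+43-24-7-9+4 = 105

|A∪B∪C| = 105


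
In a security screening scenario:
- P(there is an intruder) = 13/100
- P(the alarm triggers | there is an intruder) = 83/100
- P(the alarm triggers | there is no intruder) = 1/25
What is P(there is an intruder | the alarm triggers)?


Using Bayes' theorem:
P(A|B) = P(B|A)·P(A) / P(B)

P(the alarm triggers) = 83/100 × 13/100 + 1/25 × 87/100
= 1079/10000 + 87/2500 = 1427/10000

P(there is an intruder|the alarm triggers) = (1079/10000) / (1427/10000) = 1079/1427

P(there is an intruder|the alarm triggers) = 1079/1427 ≈ 75.61%


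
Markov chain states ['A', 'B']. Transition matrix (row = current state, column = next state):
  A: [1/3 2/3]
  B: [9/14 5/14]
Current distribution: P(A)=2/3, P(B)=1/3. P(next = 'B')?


P(next=B) = Σᵢ P(now=i)×P(i→B)
= 2/3×2/3 + 1/3×5/14
= 4/9 + 5/42 = 71/126

P = 71/126 ≈ 0.5635


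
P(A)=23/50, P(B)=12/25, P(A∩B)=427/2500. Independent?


P(A)×P(B) = 138/625
P(A∩B) = 427/2500
Not equal → NOT independent

No, not independent


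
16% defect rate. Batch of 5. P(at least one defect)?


P(all good) = (21/25)^5 = 4084101/9765625
P(≥1 defect) = 5681524/9765625

P = 5681524/9765625 ≈ 58.18%


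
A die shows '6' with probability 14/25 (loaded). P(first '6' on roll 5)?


Geometric: P(X=5) = (1-p)^(k-1)×p = (11/25)^4×14/25 = 204974/9765625

P(X=5) = 204974/9765625 ≈ 2.10%


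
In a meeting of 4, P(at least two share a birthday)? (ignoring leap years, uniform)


P(all different) = Π(365-i)/365 for i=0..3
= 0.983644
P(match) = 1 - 0.983644 = 0.016356

P ≈ 0.0164 ≈ 1.64%


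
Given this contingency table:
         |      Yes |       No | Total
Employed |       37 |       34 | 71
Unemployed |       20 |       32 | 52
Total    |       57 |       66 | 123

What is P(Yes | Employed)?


P(Yes | Employed) = 37/(37+34) = 37/71

P(Yes|Employed) = 37/71 ≈ 52.11%


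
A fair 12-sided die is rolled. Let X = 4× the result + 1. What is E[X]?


E[die] = (1+12)/2 = 13/2
E[X] = 4×13/2 + 1 = 27

E[X] = 27


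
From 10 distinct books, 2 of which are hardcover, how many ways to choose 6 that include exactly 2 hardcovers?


Choose 2 of the 2 hardcovers and 4 of the other 8 books:
C(2,2)×C(8,4) = 1×70 = 70

70


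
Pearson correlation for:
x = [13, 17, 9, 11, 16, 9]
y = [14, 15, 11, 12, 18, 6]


n=6, Σx=75, Σy=76, Σxy=1010, Σx²=997, Σy²=1046
r = (6×1010 - 75×76)/√((6×997 - 75²)(6×1046 - 76²))
= 360/√(357×500) = 360/√178500 ≈ 360/422.4926 ≈ 0.8521

r ≈ 0.8521


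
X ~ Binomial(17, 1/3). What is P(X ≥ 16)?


P(X ≥ 16) = Σ P(X=i) for i=16..17
P(X=16) = 34/129140163
P(X=17) = 1/129140163
Sum = 35/129140163

P(X ≥ 16) = 35/129140163 ≈ 0.00%


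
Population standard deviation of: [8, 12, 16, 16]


Mean = 52/4 = 13
  (8-13)²=25
  (12-13)²=1
  (16-13)²=9
  (16-13)²=9
Σ(x-μ)² = 44
σ² = 44/4 = 11

σ = √(11) ≈ 3.3166


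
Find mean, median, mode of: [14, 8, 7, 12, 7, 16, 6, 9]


Sorted: [6, 7, 7, 8, 9, 12, 14, 16]
Mean = 79/8
Median = 17/2
Freq: {14: 1, 8: 1, 7: 2, 12: 1, 16: 1, 6: 1, 9: 1}
Mode: [7]

Mean=79/8, Median=17/2, Mode=7


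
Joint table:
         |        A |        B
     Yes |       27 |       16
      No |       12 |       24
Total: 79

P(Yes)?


P(Yes) = (27+16)/79 = 43/79

P(Yes) = 43/79 ≈ 54.43%


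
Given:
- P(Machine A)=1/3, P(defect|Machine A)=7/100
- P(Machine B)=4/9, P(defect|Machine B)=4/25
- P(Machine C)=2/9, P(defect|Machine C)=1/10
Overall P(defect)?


P(B) = Σ P(B|Aᵢ)×P(Aᵢ)
  7/100×1/3 = 7/300
  4/25×4/9 = 16/225
  1/10×2/9 = 1/45
Sum = 7/60

P(defect) = 7/60 ≈ 11.67%


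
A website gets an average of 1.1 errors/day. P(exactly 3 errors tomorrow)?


Poisson(λ=1.1): P(X=3) = e^(-λ)×λ^k/k!
= e^(-1.1) × 1.1^3 / 3!
≈ 0.3328710837 × 1.331 / 6 ≈ 0.073842

P(X=3) ≈ 0.073842 ≈ 7.38%


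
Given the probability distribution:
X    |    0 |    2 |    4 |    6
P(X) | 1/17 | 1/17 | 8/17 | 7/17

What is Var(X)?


E[X] = 76/17
E[X²] = 384/17
Var(X) = E[X²] - (E[X])² = 384/17 - 5776/289 = 752/289

Var(X) = 752/289 ≈ 2.6021


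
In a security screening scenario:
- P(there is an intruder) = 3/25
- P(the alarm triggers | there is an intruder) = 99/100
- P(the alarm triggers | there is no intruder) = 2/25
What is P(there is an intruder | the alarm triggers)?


Using Bayes' theorem:
P(A|B) = P(B|A)·P(A) / P(B)

P(the alarm triggers) = 99/100 × 3/25 + 2/25 × 22/25
= 297/2500 + 44/625 = 473/2500

P(there is an intruder|the alarm triggers) = (297/2500) / (473/2500) = 27/43

P(there is an intruder|the alarm triggers) = 27/43 ≈ 62.79%


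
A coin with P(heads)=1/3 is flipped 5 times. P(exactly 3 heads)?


Binomial: P(X=3) = C(5,3)×p^3×(1-p)^2
= 10 × 1/27 × 4/9 = 40/243

P(X=3) = 40/243 ≈ 16.46%


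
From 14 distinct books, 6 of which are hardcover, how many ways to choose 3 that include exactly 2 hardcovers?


Choose 2 of the 6 hardcovers and 1 of the other 8 books:
C(6,2)×C(8,1) = 15×8 = 120

120


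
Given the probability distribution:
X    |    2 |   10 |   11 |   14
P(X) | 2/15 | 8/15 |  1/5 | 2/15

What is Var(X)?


E[X] = 29/3
E[X²] = 521/5
Var(X) = E[X²] - (E[X])² = 521/5 - 841/9 = 484/45

Var(X) = 484/45 ≈ 10.7556


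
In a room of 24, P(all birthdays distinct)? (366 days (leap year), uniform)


P(all different) = Π(366-i)/366 for i=0..23
= (366/366)×(365/366)×...×(343/366)
= 0.462654

P ≈ 0.4627 ≈ 46.27%


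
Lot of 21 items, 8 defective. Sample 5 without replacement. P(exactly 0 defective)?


Hypergeometric: C(8,0)×C(13,5)/C(21,5)
= 1×1287/20349 = 143/2261

P(X=0) = 143/2261 ≈ 6.32%


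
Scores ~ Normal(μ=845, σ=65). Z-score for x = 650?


z = (x - μ)/σ = (650 - 845)/65 = -3.0

z = -3.0


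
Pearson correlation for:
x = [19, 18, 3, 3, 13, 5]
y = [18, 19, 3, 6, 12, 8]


n=6, Σx=61, Σy=66, Σxy=907, Σx²=897, Σy²=938
r = (6×907 - 61×66)/√((6×897 - 61²)(6×938 - 66²))
= 1416/√(1661×1272) = 1416/√2112792 ≈ 1416/1453.5446 ≈ 0.9742

r ≈ 0.9742


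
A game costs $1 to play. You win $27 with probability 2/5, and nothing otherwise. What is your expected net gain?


E[gain] = (27-1)×2/5 + (-1)×3/5
= 52/5 - 3/5 = 49/5

Expected net gain = $49/5 ≈ $9.80


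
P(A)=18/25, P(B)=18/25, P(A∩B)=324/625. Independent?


P(A)×P(B) = 324/625
P(A∩B) = 324/625
Equal ✓ → Independent

Yes, independent


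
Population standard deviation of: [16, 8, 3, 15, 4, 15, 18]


Mean = 79/7
  (16-79/7)²=1089/49
  (8-79/7)²=529/49
  (3-79/7)²=3364/49
  (15-79/7)²=676/49
  (4-79/7)²=2601/49
  (15-79/7)²=676/49
  (18-79/7)²=2209/49
Σ(x-μ)² = 1592/7
σ² = (1592/7)/7 = 1592/49

σ = √(1592/49) ≈ 5.7000


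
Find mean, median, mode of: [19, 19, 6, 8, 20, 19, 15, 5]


Sorted: [5, 6, 8, 15, 19, 19, 19, 20]
Mean = 111/8
Median = 17
Freq: {19: 3, 6: 1, 8: 1, 20: 1, 15: 1, 5: 1}
Mode: [19]

Mean=111/8, Median=17, Mode=19


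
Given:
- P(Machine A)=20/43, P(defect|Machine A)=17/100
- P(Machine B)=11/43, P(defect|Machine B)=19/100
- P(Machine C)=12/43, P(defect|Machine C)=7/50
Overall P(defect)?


P(B) = Σ P(B|Aᵢ)×P(Aᵢ)
  17/100×20/43 = 17/215
  19/100×11/43 = 209/4300
  7/50×12/43 = 42/1075
Sum = 717/4300

P(defect) = 717/4300 ≈ 16.67%


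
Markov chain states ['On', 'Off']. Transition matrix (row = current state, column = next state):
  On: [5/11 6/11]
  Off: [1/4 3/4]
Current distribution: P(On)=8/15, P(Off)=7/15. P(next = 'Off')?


P(next=Off) = Σᵢ P(now=i)×P(i→Off)
= 8/15×6/11 + 7/15×3/4
= 16/55 + 7/20 = 141/220

P = 141/220 ≈ 0.6409


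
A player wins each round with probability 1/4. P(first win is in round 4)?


Geometric: P(X=4) = (1-p)^(k-1)×p = (3/4)^3×1/4 = 27/256

P(X=4) = 27/256 ≈ 10.55%


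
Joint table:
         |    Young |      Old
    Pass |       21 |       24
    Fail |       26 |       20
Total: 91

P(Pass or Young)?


P(Pass∨Young) = P(Pass) + P(Young) - P(Pass∧Young)
= (45 + 47 - 21)/91 = 71/91

P = 71/91 ≈ 78.02%


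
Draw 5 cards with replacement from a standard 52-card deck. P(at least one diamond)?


P(not a diamond) = 39/52 = 3/4
P(none in 5 draws) = (3/4)^5 = 243/1024
P(≥1 diamond) = 1 - 243/1024 = 781/1024

P = 781/1024 ≈ 76.27%


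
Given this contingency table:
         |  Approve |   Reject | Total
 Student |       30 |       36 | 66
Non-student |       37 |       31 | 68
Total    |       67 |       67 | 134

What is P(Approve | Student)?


P(Approve | Student) = 30/(30+36) = 30/66 = 5/11

P(Approve|Student) = 5/11 ≈ 45.45%


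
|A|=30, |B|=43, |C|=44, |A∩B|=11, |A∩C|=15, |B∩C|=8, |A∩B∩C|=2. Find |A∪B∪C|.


|A∪B∪C| = 30+43+44-11-15-8+2 = 85

|A∪B∪C| = 85


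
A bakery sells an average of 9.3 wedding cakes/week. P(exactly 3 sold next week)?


Poisson(λ=9.3): P(X=3) = e^(-λ)×λ^k/k!
= e^(-9.3) × 9.3^3 / 3!
≈ 9.142423148e-05 × 804.357 / 6 ≈ 0.012256

P(X=3) ≈ 0.012256 ≈ 1.23%


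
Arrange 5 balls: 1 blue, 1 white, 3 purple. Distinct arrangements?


5!/(1!×1!×3!) = 20

20


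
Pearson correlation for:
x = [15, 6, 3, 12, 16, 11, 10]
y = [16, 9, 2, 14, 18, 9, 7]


n=7, Σx=73, Σy=75, Σxy=925, Σx²=891, Σy²=991
r = (7×925 - 73×75)/√((7×891 - 73²)(7×991 - 75²))
= 1000/√(908×1312) = 1000/√1191296 ≈ 1000/1091.4651 ≈ 0.9162

r ≈ 0.9162


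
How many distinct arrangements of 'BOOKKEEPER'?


Letters: 10, freq: {'B': 1, 'O': 2, 'K': 2, 'E': 3, 'P': 1, 'R': 1}
10!/(1!×2!×2!×3!×1!×1!) = 3628800/24 = 151200

151200


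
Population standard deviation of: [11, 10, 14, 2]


Mean = 37/4
  (11-37/4)²=49/16
  (10-37/4)²=9/16
  (14-37/4)²=361/16
  (2-37/4)²=841/16
Σ(x-μ)² = 315/4
σ² = (315/4)/4 = 315/16

σ = √(315/16) ≈ 4.4371


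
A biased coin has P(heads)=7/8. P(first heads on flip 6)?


Geometric: P(X=6) = (1-p)^(k-1)×p = (1/8)^5×7/8 = 7/262144

P(X=6) = 7/262144 ≈ 0.00%


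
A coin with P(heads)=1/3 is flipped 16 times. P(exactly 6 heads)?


Binomial: P(X=6) = C(16,6)×p^6×(1-p)^10
= 8008 × 1/729 × 1024/59049 = 8200192/43046721

P(X=6) = 8200192/43046721 ≈ 19.05%


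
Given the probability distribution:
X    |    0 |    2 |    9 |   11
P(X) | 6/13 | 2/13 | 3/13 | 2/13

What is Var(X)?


E[X] = 53/13
E[X²] = 493/13
Var(X) = E[X²] - (E[X])² = 493/13 - 2809/169 = 3600/169

Var(X) = 3600/169 ≈ 21.3018


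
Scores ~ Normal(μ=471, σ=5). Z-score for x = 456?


z = (x - μ)/σ = (456 - 471)/5 = -3.0

z = -3.0


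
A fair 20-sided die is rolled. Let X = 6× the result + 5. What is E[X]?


E[die] = (1+20)/2 = 21/2
E[X] = 6×21/2 + 5 = 68

E[X] = 68


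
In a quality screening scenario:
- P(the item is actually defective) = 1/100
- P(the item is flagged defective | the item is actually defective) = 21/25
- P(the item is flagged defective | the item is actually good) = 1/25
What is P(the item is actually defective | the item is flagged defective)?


Using Bayes' theorem:
P(A|B) = P(B|A)·P(A) / P(B)

P(the item is flagged defective) = 21/25 × 1/100 + 1/25 × 99/100
= 21/2500 + 99/2500 = 6/125

P(the item is actually defective|the item is flagged defective) = (21/2500) / (6/125) = 7/40

P(the item is actually defective|the item is flagged defective) = 7/40 ≈ 17.50%


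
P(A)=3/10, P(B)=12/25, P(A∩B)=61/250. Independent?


P(A)×P(B) = 18/125
P(A∩B) = 61/250
Not equal → NOT independent

No, not independent
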